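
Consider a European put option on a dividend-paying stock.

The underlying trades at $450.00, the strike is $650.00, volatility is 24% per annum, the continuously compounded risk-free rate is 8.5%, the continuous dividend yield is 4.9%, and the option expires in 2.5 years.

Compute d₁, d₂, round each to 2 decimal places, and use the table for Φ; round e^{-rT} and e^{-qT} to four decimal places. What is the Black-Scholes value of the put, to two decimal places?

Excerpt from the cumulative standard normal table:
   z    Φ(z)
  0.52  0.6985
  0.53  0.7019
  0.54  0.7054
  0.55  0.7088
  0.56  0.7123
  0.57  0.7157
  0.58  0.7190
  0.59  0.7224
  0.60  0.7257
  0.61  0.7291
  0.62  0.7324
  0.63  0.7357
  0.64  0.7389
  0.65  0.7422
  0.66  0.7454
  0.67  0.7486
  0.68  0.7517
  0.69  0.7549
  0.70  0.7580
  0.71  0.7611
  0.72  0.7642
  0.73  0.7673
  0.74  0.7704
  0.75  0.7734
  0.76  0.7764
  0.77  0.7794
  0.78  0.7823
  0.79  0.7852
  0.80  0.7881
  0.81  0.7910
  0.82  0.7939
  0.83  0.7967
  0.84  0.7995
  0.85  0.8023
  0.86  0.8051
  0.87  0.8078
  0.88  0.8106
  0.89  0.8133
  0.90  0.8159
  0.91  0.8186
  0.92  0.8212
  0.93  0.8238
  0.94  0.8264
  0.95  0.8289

$150.78

σ√T = 0.24·√2.5 = 0.3795
d₁ = [ln(450/650) + (0.085 − 0.049 + 0.24²/2)·2.5] / 0.3795 = [-0.3677 + 0.1620] / 0.3795 = -0.5421 ≈ -0.54
d₂ = d₁ − σ√T = -0.5421 − 0.3795 = -0.9216 ≈ -0.92
exp(−qT) = exp(−0.049·2.5) = 0.8847;  exp(−rT) = exp(−0.085·2.5) = 0.8086
N(−d₂) = N(0.92) = 0.8212;  N(−d₁) = N(0.54) = 0.7054
P = 650·0.8086·0.8212 − 450·0.8847·0.7054 = 431.6145 − 280.8303 = 150.7842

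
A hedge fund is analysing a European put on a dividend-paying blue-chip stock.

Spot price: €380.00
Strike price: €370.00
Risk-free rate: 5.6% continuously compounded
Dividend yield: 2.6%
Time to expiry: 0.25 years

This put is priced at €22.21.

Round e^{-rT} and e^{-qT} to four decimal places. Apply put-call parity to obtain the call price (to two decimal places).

€34.88

exp(−qT) = exp(−0.026·0.25) = 0.9935;  exp(−rT) = exp(−0.056·0.25) = 0.9861
Put-call parity: C − P = S·e^(−qT) − K·e^(−rT) = 380·0.9935 − 370·0.9861 = 377.5300 − 364.8570 = 12.6730
C = P + (C − P) = 22.21 + (12.6730) = 34.8830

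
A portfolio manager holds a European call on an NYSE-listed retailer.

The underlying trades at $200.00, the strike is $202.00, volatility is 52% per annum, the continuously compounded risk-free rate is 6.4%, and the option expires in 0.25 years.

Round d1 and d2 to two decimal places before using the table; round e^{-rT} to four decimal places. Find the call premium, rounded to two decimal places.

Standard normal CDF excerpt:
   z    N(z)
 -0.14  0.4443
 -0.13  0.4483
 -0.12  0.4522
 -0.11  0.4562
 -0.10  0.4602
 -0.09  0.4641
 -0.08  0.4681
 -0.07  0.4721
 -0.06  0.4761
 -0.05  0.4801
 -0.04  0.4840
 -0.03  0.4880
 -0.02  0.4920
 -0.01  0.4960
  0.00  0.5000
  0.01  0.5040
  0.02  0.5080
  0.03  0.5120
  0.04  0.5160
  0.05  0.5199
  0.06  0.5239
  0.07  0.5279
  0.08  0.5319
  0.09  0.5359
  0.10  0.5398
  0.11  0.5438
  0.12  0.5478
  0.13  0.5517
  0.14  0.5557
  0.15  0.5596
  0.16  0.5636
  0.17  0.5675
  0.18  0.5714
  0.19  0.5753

$21.23

σ√T = 0.52 × 0.5000 = 0.2600
d₁ = [ln(200/202) + (0.064 + 0.52²/2)·0.25] / 0.2600 = [-0.0100 + 0.0498] / 0.2600 = 0.1533 which rounds to 0.15
d₂ = d₁ − σ√T = 0.1533 − 0.2600 = -0.1067 which rounds to -0.11
exp(−rT) = exp(−0.064·0.25) = 0.9841
C = 200·N(0.15) − 202·0.9841·N(-0.11) = 200·0.5596 − 202·0.9841·0.4562 = 111.9200 − 90.6872 = 21.2328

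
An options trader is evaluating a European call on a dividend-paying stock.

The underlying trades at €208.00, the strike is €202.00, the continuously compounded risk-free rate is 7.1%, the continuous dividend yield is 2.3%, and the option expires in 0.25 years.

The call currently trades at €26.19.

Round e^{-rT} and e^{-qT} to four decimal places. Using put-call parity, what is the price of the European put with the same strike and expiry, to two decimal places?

€17.82

e^(−qT) = e^(−0.023·0.25) = 0.9943;  e^(−rT) = e^(−0.071·0.25) = 0.9824
Put-call parity: C − P = S·e^(−qT) − K·e^(−rT) = 208·0.9943 − 202·0.9824 = 206.8144 − 198.4448 = 8.3696
P = C − (C − P) = 26.19 − (8.3696) = 17.8204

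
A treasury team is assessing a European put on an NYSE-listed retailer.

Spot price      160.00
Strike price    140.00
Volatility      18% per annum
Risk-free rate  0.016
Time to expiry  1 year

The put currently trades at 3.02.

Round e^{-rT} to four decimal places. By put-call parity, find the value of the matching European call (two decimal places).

25.25

exp(−rT) = exp(−0.016·1) = 0.9841
Put-call parity: C − P = S − K·e^(−rT) = 160 − 140·0.9841 = 160 − 137.7740 = 22.2260
C = P + (C − P) = 3.02 + (22.2260) = 25.2460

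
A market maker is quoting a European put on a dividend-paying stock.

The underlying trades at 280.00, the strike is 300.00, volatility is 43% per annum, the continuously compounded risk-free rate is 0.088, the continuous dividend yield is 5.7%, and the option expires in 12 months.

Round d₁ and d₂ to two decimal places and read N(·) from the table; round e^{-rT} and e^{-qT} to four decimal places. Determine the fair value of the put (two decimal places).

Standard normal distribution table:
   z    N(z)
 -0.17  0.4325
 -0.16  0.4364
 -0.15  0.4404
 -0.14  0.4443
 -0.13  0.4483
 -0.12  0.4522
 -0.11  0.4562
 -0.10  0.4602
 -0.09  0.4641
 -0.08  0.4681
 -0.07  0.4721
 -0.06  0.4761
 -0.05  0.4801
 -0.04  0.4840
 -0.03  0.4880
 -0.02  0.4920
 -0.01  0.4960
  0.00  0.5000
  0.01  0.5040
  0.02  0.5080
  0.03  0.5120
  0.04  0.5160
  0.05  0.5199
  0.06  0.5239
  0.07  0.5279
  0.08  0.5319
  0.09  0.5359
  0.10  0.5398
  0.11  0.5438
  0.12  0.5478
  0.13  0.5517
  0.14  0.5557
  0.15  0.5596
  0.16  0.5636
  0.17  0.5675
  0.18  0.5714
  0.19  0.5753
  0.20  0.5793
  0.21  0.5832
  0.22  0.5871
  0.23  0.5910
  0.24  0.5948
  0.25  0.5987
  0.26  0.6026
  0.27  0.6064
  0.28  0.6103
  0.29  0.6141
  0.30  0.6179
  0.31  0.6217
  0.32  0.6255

σ√T = 0.43·√1 = 0.4300
ln(S/K) + (r − q + σ²/2)T = ln(280/300) + (0.088 − 0.057 + 0.43²/2)·1 = -0.0690 + 0.1234 = 0.0545
d₁ = 0.0545 / 0.4300 = 0.1266 ≈ 0.13
d₂ = d₁ − σ√T = 0.1266 − 0.4300 = -0.3034 ≈ -0.30
exp(−qT) = exp(−0.057·1) = 0.9446;  exp(−rT) = exp(−0.088·1) = 0.9158
N(−d₂) = N(0.30) = 0.6179;  N(−d₁) = N(-0.13) = 0.4483
P = 300·0.9158·0.6179 − 280·0.9446·0.4483 = 169.7618 − 118.5700 = 51.1919

51.19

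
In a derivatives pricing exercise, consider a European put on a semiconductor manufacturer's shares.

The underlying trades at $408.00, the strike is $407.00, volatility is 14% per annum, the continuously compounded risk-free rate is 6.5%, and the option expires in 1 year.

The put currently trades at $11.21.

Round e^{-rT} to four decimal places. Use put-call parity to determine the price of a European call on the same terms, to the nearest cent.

$37.81

exp(−rT) = exp(−0.065·1) = 0.9371
Put-call parity: C − P = S − K·e^(−rT) = 408 − 407·0.9371 = 408 − 381.3997 = 26.6003
C = P + (C − P) = 11.21 + (26.6003) = 37.8103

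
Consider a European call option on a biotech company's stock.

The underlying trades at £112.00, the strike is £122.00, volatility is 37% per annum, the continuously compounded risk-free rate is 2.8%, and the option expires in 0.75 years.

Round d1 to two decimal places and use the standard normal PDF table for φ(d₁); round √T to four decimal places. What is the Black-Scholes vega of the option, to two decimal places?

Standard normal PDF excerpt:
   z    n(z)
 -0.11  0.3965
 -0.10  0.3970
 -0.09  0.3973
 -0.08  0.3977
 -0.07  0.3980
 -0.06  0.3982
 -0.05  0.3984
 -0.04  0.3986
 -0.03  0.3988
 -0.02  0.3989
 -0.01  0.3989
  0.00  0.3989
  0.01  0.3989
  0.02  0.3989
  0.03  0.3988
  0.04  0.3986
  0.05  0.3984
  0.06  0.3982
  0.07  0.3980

38.66

σ√T = 0.37·√0.75 = 0.3204
d₁ = [ln(112/122) + (0.028 + 0.37²/2)·0.75] / 0.3204 = [-0.0855 + 0.0723] / 0.3204 = -0.0411 ≈ -0.04
√T = √0.75 = 0.8660
φ(d₁) = φ(-0.04) = 0.3986
vega = S·φ(d₁)·√T = 112·0.3986·0.8660 = 38.6610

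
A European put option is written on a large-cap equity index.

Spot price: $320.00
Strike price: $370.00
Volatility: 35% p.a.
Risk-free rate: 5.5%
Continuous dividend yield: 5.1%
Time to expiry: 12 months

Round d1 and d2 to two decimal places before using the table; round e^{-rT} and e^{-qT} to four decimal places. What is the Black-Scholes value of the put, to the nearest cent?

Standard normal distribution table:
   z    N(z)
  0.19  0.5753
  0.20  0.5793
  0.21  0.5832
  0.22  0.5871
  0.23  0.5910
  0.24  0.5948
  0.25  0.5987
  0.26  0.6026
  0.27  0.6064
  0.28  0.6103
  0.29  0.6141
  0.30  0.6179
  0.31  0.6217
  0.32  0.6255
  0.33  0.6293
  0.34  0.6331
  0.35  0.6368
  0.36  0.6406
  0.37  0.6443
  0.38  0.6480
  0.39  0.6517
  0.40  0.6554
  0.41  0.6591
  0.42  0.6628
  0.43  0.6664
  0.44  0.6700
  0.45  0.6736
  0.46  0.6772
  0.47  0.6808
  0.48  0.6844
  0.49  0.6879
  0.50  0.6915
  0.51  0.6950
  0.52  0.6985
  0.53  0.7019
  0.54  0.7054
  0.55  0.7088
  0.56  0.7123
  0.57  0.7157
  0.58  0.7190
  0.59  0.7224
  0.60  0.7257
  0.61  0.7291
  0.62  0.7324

$72.08

σ√T = 0.35·√1 = 0.3500
d₁ = [ln(320/370) + (0.055 − 0.051 + 0.35²/2)·1] / 0.3500 = [-0.1452 + 0.0653] / 0.3500 = -0.2284 which rounds to -0.23
d₂ = d₁ − σ√T = -0.2284 − 0.3500 = -0.5784 which rounds to -0.58
exp(−qT) = exp(−0.051·1) = 0.9503;  exp(−rT) = exp(−0.055·1) = 0.9465
N(−d₂) = N(0.58) = 0.7190;  N(−d₁) = N(0.23) = 0.5910
P = 370·0.9465·0.7190 − 320·0.9503·0.5910 = 251.7974 − 179.7207 = 72.0767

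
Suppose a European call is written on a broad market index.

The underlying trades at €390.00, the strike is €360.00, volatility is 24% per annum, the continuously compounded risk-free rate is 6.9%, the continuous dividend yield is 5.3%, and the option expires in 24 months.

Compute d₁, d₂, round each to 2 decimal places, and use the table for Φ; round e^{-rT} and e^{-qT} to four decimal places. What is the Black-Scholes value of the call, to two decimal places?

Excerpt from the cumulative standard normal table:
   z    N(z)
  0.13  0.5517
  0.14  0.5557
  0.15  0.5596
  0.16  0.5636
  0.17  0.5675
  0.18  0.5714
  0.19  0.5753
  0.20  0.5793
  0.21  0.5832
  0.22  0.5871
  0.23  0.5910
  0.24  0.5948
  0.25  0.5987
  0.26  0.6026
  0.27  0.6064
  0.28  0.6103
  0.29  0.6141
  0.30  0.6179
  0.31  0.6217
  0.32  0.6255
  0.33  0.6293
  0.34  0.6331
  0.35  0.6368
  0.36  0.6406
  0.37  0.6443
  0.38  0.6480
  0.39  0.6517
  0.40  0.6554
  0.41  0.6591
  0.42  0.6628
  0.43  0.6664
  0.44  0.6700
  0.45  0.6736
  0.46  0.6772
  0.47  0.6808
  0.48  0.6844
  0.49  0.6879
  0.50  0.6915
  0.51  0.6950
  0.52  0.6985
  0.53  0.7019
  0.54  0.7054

€65.81

σ√T = 0.24 × 1.4142 = 0.3394
ln(S/K) + (r − q + σ²/2)T = ln(390/360) + (0.069 − 0.053 + 0.24²/2)·2 = 0.0800 + 0.0896 = 0.1696
d₁ = 0.1696 / 0.3394 = 0.4998 ≈ 0.50
d₂ = d₁ − σ√T = 0.4998 − 0.3394 = 0.1604 ≈ 0.16
e^(−qT) = e^(−0.053·2) = 0.8994;  e^(−rT) = e^(−0.069·2) = 0.8711
C = 390·0.8994·N(0.50) − 360·0.8711·N(0.16) = 390·0.8994·0.6915 − 360·0.8711·0.5636 = 242.5547 − 176.7427 = 65.8120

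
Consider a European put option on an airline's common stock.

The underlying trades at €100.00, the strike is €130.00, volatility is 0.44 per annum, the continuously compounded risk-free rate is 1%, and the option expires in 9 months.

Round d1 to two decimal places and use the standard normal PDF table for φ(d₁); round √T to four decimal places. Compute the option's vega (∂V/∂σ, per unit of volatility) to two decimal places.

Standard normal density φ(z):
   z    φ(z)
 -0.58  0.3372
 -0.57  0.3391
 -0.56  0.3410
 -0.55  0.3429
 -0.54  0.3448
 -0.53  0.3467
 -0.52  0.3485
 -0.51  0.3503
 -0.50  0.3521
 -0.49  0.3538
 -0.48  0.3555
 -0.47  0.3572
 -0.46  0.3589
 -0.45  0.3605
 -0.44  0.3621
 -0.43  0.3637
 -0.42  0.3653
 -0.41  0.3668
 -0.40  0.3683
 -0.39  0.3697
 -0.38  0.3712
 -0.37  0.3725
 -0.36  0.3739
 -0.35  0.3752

30.79

T = 0.75;  σ√T = 0.3811
d₁ = [ln(100/130) + (0.01 + ½·0.44²)·0.75] / (σ√T) = (-0.2624 + 0.0801) / 0.3811 = -0.4783 → -0.48
√T = √0.75 = 0.8660
φ(d₁) = φ(-0.48) = 0.3555
vega = S·φ(d₁)·√T = 100·0.3555·0.8660 = 30.7863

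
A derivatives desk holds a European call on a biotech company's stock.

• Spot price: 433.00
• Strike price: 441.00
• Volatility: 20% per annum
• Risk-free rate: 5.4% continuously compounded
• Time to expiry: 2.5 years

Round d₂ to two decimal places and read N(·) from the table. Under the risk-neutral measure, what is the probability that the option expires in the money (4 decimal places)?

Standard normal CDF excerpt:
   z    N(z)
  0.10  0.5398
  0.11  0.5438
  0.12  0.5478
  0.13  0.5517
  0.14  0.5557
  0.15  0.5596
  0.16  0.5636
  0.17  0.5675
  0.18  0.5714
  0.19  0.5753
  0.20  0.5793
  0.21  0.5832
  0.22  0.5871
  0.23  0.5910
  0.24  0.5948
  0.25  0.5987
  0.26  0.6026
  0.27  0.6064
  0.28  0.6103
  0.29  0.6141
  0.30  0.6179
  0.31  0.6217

0.5832

σ√T = 0.2 × 1.5811 = 0.3162
d₁ = [ln(433/441) + (0.054 + 0.2²/2)·2.5] / 0.3162 = [-0.0183 + 0.1850] / 0.3162 = 0.5271 ≈ 0.53
d₂ = d₁ − σ√T = 0.5271 − 0.3162 = 0.2109 ≈ 0.21
Pr(exercise) under Q = N(d₂) = 0.5832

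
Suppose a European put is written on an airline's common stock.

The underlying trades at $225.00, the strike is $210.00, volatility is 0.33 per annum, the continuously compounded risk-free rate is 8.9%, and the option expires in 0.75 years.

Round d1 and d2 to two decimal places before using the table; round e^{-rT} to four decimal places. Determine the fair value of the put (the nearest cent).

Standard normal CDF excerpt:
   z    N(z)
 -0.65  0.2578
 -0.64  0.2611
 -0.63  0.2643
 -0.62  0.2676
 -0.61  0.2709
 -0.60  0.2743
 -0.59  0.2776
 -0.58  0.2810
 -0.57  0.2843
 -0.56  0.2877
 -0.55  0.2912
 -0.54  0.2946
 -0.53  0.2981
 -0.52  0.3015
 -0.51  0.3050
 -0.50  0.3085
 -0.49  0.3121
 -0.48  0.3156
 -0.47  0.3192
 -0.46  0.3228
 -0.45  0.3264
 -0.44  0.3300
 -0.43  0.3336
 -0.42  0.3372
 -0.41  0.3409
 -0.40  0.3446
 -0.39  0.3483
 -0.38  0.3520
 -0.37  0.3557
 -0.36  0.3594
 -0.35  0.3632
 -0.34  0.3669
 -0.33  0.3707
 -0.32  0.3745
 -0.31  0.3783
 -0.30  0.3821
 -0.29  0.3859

T = 0.75;  σ√T = 0.2858
d₁ = [ln(225/210) + (0.089 + ½·0.33²)·0.75] / (σ√T) = (0.0690 + 0.1076) / 0.2858 = 0.6179 ⇒ 0.62
d₂ = 0.6179 − 0.2858 = 0.3321 ⇒ 0.33
e^(−rT) = e^(−0.089·0.75) = 0.9354
P = 210·0.9354·N(-0.33) − 225·N(-0.62) = 210·0.9354·0.3707 − 225·0.2676 = 72.8181 − 60.2100 = 12.6081

$12.61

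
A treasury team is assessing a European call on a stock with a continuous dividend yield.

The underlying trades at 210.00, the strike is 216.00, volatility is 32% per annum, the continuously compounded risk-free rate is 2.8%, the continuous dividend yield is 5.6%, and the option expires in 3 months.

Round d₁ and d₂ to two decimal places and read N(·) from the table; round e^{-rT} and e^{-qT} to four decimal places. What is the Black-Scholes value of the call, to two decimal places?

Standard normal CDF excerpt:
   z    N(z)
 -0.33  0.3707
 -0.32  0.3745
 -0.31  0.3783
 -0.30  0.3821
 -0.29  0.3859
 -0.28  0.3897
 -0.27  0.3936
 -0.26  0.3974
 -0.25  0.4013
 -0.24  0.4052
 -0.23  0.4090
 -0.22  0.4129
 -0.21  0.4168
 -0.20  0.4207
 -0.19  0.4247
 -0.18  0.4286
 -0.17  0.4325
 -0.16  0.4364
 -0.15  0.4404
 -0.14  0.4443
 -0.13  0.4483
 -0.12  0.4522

10.05

T = 0.25;  σ√T = 0.1600
d₁ = [ln(210/216) + (0.028 − 0.056 + 0.32²/2)·0.25] / 0.1600 = [-0.0282 + 0.0058] / 0.1600 = -0.1398 which rounds to -0.14
d₂ = d₁ − σ√T = -0.1398 − 0.1600 = -0.2998 which rounds to -0.30
e^(−qT) = e^(−0.056·0.25) = 0.9861;  e^(−rT) = e^(−0.028·0.25) = 0.9930
N(d₁) = N(-0.14) = 0.4443;  N(d₂) = N(-0.30) = 0.3821
C = 210·0.9861·0.4443 − 216·0.9930·0.3821 = 92.0061 − 81.9559 = 10.0502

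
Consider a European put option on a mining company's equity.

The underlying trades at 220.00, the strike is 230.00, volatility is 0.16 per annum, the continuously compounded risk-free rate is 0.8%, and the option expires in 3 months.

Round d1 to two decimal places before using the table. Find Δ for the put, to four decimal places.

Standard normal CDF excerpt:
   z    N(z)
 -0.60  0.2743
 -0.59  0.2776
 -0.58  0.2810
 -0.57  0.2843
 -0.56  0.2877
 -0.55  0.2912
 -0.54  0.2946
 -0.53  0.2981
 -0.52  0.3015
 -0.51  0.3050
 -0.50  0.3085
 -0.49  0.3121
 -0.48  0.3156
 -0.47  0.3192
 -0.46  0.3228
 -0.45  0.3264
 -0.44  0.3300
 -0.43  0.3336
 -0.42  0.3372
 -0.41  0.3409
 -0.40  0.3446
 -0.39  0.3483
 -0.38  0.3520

T = 0.25;  σ√T = 0.0800
ln(S/K) + (r + σ²/2)T = ln(220/230) + (0.008 + 0.16²/2)·0.25 = -0.0445 + 0.0052 = -0.0393
d₁ = -0.0393 / 0.0800 = -0.4906 → -0.49
N(d₁) = N(-0.49) = 0.3121
Δ_put = N(d₁) − 1 = 0.3121 − 1 = -0.6879

-0.6879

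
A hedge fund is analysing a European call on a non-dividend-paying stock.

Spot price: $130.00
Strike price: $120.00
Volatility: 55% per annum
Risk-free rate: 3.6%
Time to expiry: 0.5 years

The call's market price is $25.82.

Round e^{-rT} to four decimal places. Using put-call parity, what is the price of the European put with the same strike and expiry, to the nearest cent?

$13.68

e^(−rT) = e^(−0.036·0.5) = 0.9822
Put-call parity: C − P = S − K·e^(−rT) = 130 − 120·0.9822 = 130 − 117.8640 = 12.1360
P = C − (C − P) = 25.82 − (12.1360) = 13.6840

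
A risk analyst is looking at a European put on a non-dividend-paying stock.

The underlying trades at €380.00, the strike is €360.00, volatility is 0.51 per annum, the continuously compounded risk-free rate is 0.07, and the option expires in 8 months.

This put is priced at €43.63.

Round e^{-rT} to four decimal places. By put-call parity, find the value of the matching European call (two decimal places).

€80.05

e^(−rT) = e^(−0.07·0.6667) = 0.9544
Put-call parity: C − P = S − K·e^(−rT) = 380 − 360·0.9544 = 380 − 343.5840 = 36.4160
C = P + (C − P) = 43.63 + (36.4160) = 80.0460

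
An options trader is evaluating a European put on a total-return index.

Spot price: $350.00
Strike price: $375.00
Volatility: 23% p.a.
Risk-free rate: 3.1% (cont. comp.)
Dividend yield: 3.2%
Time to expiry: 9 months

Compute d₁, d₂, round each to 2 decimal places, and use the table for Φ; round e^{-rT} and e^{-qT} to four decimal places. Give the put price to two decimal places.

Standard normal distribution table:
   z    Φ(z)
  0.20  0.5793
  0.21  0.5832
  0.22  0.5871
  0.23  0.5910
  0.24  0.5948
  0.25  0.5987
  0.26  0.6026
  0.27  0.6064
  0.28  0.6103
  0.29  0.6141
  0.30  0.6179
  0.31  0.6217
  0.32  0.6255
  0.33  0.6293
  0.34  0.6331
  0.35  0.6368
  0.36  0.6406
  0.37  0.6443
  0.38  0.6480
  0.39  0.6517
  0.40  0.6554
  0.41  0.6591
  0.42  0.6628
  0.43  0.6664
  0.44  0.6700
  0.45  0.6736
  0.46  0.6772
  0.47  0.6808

$42.21

σ√T = 0.23 × 0.8660 = 0.1992
ln(S/K) + (r − q + σ²/2)T = ln(350/375) + (0.031 − 0.032 + 0.23²/2)·0.75 = -0.0690 + 0.0191 = -0.0499
d₁ = -0.0499 / 0.1992 = -0.2505 which rounds to -0.25
d₂ = d₁ − σ√T = -0.2505 − 0.1992 = -0.4497 which rounds to -0.45
e^(−qT) = e^(−0.032·0.75) = 0.9763;  e^(−rT) = e^(−0.031·0.75) = 0.9770
N(−d₂) = N(0.45) = 0.6736;  N(−d₁) = N(0.25) = 0.5987
P = 375·0.9770·0.6736 − 350·0.9763·0.5987 = 246.7902 − 204.5788 = 42.2114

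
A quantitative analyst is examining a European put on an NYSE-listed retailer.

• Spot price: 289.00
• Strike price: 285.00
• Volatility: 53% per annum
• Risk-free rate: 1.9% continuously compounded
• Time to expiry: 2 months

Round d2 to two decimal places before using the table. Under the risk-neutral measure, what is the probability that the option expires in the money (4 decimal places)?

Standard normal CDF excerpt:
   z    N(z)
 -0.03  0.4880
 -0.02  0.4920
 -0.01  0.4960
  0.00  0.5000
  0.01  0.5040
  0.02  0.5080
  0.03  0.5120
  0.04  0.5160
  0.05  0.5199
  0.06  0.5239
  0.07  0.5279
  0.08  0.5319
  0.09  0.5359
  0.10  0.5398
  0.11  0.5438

T = 0.1667;  σ√T = 0.2164
d₁ = [ln(289/285) + (0.019 + ½·0.53²)·0.1667] / (σ√T) = (0.0139 + 0.0266) / 0.2164 = 0.1872 → 0.19
d₂ = 0.1872 − 0.2164 = -0.0291 → -0.03
Pr(exercise) under Q = N(−d₂) = N(0.03) = 0.5120

0.5120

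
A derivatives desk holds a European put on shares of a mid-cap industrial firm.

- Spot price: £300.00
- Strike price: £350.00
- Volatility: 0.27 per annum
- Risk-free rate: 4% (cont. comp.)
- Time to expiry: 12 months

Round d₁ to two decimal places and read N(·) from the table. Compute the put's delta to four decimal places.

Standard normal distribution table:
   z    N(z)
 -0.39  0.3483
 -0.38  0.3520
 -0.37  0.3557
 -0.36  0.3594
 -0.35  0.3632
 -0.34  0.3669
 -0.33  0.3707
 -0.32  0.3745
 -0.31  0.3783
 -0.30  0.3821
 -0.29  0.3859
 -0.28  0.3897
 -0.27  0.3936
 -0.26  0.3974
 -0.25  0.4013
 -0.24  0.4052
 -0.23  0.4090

T = 1;  σ√T = 0.2700
d₁ = [ln(300/350) + (0.04 + 0.27²/2)·1] / 0.2700 = [-0.1542 + 0.0765] / 0.2700 = -0.2878 ⇒ -0.29
N(d₁) = N(-0.29) = 0.3859
Δ_put = N(d₁) − 1 = 0.3859 − 1 = -0.6141

-0.6141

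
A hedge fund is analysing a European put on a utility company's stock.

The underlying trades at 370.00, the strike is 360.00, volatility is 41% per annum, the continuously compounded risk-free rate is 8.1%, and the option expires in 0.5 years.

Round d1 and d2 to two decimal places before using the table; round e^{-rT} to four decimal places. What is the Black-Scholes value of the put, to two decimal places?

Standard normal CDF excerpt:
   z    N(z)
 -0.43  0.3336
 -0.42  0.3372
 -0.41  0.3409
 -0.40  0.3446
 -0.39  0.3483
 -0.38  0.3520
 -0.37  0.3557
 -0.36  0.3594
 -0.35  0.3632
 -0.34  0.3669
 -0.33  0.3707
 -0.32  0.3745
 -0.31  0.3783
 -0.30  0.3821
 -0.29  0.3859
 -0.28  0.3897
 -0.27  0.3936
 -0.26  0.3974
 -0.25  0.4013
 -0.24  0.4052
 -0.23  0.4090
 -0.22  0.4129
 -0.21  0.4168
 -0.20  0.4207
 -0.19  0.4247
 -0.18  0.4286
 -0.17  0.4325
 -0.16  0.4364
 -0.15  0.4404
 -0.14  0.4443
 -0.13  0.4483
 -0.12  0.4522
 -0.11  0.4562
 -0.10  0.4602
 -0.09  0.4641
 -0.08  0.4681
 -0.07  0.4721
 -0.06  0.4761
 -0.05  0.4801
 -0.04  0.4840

T = 0.5;  σ√T = 0.2899
d₁ = [ln(370/360) + (0.081 + 0.41²/2)·0.5] / 0.2899 = [0.0274 + 0.0825] / 0.2899 = 0.3792 which rounds to 0.38
d₂ = d₁ − σ√T = 0.3792 − 0.2899 = 0.0892 which rounds to 0.09
exp(−rT) = exp(−0.081·0.5) = 0.9603
P = 360·0.9603·N(-0.09) − 370·N(-0.38) = 360·0.9603·0.4641 − 370·0.3520 = 160.4431 − 130.2400 = 30.2031

30.20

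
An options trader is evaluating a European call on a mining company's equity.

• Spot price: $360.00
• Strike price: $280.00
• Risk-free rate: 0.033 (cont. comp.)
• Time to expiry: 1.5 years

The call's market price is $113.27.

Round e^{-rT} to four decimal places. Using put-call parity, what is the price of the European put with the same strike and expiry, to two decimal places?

e^(−rT) = e^(−0.033·1.5) = 0.9517
Put-call parity: C − P = S − K·e^(−rT) = 360 − 280·0.9517 = 360 − 266.4760 = 93.5240
P = C − (C − P) = 113.27 − (93.5240) = 19.7460

$19.75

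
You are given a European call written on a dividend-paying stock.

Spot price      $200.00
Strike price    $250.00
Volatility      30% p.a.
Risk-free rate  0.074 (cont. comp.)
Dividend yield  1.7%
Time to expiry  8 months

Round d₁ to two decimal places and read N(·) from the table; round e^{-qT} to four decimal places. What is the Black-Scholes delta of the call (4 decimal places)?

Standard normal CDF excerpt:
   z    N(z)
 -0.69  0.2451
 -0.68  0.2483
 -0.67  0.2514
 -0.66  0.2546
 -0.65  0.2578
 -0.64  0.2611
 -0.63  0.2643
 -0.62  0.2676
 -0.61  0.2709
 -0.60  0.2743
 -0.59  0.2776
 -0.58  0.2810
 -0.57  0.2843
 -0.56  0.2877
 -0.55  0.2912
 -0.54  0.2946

σ√T = 0.3·√0.6667 = 0.2449
d₁ = [ln(200/250) + (0.074 − 0.017 + 0.3²/2)·0.6667] / 0.2449 = [-0.2231 + 0.0680] / 0.2449 = -0.6334 ⇒ -0.63
N(d₁) = N(-0.63) = 0.2643
Δ_call = e^(−qT)·N(d₁) = 0.9887·0.2643 = 0.2613

0.2613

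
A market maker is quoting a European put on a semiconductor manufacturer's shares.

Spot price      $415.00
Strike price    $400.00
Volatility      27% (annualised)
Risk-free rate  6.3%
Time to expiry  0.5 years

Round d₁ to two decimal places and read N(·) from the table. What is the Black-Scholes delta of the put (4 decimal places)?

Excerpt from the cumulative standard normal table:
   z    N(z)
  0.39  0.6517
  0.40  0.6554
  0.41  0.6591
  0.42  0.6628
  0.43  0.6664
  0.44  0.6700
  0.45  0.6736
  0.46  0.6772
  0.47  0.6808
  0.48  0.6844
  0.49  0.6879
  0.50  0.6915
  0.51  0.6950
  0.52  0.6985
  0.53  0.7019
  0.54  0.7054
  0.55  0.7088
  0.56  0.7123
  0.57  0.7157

-0.3264

σ√T = 0.27·√0.5 = 0.1909
ln(S/K) + (r + σ²/2)T = ln(415/400) + (0.063 + 0.27²/2)·0.5 = 0.0368 + 0.0497 = 0.0865
d₁ = 0.0865 / 0.1909 = 0.4533 ≈ 0.45
N(d₁) = N(0.45) = 0.6736
Δ_put = N(d₁) − 1 = 0.6736 − 1 = -0.3264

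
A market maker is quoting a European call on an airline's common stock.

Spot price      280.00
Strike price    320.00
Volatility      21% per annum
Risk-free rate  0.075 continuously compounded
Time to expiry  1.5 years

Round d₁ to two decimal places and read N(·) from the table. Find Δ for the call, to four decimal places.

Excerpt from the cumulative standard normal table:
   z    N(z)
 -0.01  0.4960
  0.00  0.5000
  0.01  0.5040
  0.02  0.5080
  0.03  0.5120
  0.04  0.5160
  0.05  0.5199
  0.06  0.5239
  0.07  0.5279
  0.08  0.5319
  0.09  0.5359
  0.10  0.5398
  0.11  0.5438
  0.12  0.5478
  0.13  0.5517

σ√T = 0.21·√1.5 = 0.2572
d₁ = [ln(280/320) + (0.075 + 0.21²/2)·1.5] / 0.2572 = [-0.1335 + 0.1456] / 0.2572 = 0.0468 → 0.05
N(d₁) = N(0.05) = 0.5199
Δ_call = N(d₁) = 0.5199

0.5199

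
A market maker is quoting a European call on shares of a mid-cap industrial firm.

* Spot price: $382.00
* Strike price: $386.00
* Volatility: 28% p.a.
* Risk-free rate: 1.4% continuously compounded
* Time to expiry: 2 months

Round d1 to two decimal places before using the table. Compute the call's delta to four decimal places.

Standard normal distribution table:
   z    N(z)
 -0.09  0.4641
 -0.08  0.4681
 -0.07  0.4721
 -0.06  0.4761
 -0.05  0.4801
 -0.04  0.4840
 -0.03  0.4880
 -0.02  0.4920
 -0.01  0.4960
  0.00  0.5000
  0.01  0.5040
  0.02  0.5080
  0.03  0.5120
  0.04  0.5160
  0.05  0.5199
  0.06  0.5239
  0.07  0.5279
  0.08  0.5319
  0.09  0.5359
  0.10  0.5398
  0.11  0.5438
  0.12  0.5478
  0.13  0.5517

σ√T = 0.28·√0.1667 = 0.1143
ln(S/K) + (r + σ²/2)T = ln(382/386) + (0.014 + 0.28²/2)·0.1667 = -0.0104 + 0.0089 = -0.0016
d₁ = -0.0016 / 0.1143 = -0.0136 which rounds to -0.01
N(d₁) = N(-0.01) = 0.4960
Δ_call = N(d₁) = 0.4960

0.4960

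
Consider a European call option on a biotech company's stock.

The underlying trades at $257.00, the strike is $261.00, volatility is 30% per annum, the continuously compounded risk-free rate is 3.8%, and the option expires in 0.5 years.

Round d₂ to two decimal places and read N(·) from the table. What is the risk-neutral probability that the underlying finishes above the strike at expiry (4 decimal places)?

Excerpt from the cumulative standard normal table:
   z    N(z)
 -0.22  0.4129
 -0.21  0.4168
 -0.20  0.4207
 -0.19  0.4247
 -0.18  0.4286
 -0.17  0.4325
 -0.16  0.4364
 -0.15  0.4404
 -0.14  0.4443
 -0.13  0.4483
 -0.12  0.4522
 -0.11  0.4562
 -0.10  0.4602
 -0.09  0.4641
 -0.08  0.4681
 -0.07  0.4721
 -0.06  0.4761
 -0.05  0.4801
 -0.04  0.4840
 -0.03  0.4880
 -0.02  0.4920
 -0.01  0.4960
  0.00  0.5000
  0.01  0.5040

σ√T = 0.3 × 0.7071 = 0.2121
d₁ = [ln(257/261) + (0.038 + 0.3²/2)·0.5] / 0.2121 = [-0.0154 + 0.0415] / 0.2121 = 0.1228 → 0.12
d₂ = d₁ − σ√T = 0.1228 − 0.2121 = -0.0893 → -0.09
Pr(exercise) under Q = N(d₂) = 0.4641

0.4641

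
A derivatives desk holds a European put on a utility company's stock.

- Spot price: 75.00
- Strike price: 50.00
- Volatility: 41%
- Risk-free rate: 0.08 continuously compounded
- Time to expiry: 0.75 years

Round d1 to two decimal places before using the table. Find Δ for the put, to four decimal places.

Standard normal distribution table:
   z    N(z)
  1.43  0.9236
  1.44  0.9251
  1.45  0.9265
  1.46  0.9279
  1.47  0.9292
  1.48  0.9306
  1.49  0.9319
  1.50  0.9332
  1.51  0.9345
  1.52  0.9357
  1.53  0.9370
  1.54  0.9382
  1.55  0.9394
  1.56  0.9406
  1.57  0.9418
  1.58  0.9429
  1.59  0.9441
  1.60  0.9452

-0.0681

σ√T = 0.41 × 0.8660 = 0.3551
ln(S/K) + (r + σ²/2)T = ln(75/50) + (0.08 + 0.41²/2)·0.75 = 0.4055 + 0.1230 = 0.5285
d₁ = 0.5285 / 0.3551 = 1.4884 ≈ 1.49
N(d₁) = N(1.49) = 0.9319
Δ_put = N(d₁) − 1 = 0.9319 − 1 = -0.0681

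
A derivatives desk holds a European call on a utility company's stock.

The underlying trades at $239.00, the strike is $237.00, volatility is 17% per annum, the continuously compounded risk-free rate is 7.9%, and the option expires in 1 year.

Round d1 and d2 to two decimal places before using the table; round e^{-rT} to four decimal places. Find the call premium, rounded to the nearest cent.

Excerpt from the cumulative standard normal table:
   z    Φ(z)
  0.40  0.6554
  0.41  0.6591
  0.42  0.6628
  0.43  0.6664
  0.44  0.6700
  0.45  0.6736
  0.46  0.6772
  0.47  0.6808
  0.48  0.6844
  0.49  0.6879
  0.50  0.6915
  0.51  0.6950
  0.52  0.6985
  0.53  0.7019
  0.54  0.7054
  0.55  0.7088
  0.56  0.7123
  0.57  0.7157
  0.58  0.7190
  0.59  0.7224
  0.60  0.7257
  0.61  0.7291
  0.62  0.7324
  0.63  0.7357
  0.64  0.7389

$27.51

T = 1;  σ√T = 0.1700
d₁ = [ln(239/237) + (0.079 + 0.17²/2)·1] / 0.1700 = [0.0084 + 0.0935] / 0.1700 = 0.5991 which rounds to 0.60
d₂ = d₁ − σ√T = 0.5991 − 0.1700 = 0.4291 which rounds to 0.43
e^(−rT) = e^(−0.079·1) = 0.9240
N(d₁) = N(0.60) = 0.7257;  N(d₂) = N(0.43) = 0.6664
C = 239·0.7257 − 237·0.9240·0.6664 = 173.4423 − 145.9336 = 27.5087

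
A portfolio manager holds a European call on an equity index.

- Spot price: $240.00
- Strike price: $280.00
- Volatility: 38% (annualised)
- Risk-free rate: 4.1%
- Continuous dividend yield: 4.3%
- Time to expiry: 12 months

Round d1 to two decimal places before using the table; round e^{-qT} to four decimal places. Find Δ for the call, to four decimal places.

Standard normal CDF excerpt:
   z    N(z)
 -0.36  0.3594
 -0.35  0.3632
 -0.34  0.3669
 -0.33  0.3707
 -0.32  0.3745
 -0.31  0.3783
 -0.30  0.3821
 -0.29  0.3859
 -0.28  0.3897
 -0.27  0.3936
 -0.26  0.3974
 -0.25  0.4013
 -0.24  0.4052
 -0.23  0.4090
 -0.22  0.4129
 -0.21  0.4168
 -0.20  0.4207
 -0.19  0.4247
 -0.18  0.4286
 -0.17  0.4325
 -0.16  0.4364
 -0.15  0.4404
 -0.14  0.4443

0.3955

T = 1;  σ√T = 0.3800
d₁ = [ln(240/280) + (0.041 − 0.043 + ½·0.38²)·1] / (σ√T) = (-0.1542 + 0.0702) / 0.3800 = -0.2209 which rounds to -0.22
N(d₁) = N(-0.22) = 0.4129
Δ_call = e^(−qT)·N(d₁) = 0.9579·0.4129 = 0.3955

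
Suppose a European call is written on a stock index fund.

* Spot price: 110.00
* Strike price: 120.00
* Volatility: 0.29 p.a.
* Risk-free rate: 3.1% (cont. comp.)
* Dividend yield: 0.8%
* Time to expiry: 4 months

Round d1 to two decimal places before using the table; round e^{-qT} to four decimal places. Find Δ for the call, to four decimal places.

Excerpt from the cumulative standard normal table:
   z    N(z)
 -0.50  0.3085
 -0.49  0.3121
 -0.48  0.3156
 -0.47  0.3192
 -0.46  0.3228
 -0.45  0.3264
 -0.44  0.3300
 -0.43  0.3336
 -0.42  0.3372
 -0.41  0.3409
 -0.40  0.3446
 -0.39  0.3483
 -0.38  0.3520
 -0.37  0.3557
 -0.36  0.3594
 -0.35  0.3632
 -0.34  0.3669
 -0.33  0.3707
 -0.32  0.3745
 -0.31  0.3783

σ√T = 0.29·√0.3333 = 0.1674
ln(S/K) + (r − q + σ²/2)T = ln(110/120) + (0.031 − 0.008 + 0.29²/2)·0.3333 = -0.0870 + 0.0217 = -0.0653
d₁ = -0.0653 / 0.1674 = -0.3902 which rounds to -0.39
N(d₁) = N(-0.39) = 0.3483
Δ_call = e^(−qT)·N(d₁) = 0.9973·0.3483 = 0.3474

0.3474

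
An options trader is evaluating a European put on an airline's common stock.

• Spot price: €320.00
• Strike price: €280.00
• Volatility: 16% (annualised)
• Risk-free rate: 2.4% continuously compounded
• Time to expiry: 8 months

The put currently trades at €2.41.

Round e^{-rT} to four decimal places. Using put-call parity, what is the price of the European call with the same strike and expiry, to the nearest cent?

€46.86

exp(−rT) = exp(−0.024·0.6667) = 0.9841
Put-call parity: C − P = S − K·e^(−rT) = 320 − 280·0.9841 = 320 − 275.5480 = 44.4520
C = P + (C − P) = 2.41 + (44.4520) = 46.8620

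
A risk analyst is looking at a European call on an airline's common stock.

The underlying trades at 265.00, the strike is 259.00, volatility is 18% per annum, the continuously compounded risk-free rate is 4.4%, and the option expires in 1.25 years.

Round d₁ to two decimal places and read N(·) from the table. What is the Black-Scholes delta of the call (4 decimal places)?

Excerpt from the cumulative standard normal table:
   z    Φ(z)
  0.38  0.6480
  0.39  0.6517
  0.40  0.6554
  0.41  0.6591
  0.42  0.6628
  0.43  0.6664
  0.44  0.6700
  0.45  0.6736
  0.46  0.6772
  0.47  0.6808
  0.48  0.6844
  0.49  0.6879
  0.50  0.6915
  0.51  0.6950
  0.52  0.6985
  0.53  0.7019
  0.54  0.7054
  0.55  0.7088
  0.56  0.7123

T = 1.25;  σ√T = 0.2012
d₁ = [ln(265/259) + (0.044 + ½·0.18²)·1.25] / (σ√T) = (0.0229 + 0.0752) / 0.2012 = 0.4877 ⇒ 0.49
N(d₁) = N(0.49) = 0.6879
Δ_call = N(d₁) = 0.6879

0.6879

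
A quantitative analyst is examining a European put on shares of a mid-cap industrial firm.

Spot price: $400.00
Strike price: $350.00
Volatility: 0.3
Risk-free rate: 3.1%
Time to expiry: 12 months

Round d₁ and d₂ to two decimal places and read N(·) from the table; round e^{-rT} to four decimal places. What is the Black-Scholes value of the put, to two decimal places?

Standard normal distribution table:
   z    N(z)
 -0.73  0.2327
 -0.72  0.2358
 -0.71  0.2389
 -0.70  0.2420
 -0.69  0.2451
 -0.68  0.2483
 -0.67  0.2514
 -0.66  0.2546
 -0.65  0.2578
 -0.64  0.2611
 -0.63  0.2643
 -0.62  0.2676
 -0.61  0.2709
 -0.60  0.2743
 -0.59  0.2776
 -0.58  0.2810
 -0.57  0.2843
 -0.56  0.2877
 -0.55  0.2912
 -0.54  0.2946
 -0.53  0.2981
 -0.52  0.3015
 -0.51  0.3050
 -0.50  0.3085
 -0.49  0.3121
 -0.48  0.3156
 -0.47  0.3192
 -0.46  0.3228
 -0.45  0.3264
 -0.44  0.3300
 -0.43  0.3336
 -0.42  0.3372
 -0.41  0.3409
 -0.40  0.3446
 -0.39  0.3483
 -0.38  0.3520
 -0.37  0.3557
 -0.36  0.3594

$20.13

σ√T = 0.3 × 1.0000 = 0.3000
d₁ = [ln(400/350) + (0.031 + 0.3²/2)·1] / 0.3000 = [0.1335 + 0.0760] / 0.3000 = 0.6984 ≈ 0.70
d₂ = d₁ − σ√T = 0.6984 − 0.3000 = 0.3984 ≈ 0.40
e^(−rT) = e^(−0.031·1) = 0.9695
N(−d₂) = N(-0.40) = 0.3446;  N(−d₁) = N(-0.70) = 0.2420
P = 350·0.9695·0.3446 − 400·0.2420 = 116.9314 − 96.8000 = 20.1314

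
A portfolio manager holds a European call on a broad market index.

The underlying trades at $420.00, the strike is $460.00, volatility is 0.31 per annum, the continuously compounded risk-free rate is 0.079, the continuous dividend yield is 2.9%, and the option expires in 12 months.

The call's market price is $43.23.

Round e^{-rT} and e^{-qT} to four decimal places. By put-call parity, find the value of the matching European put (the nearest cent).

$60.28

e^(−qT) = e^(−0.029·1) = 0.9714;  e^(−rT) = e^(−0.079·1) = 0.9240
Put-call parity: C − P = S·e^(−qT) − K·e^(−rT) = 420·0.9714 − 460·0.9240 = 407.9880 − 425.0400 = -17.0520
P = C − (C − P) = 43.23 − (-17.0520) = 60.2820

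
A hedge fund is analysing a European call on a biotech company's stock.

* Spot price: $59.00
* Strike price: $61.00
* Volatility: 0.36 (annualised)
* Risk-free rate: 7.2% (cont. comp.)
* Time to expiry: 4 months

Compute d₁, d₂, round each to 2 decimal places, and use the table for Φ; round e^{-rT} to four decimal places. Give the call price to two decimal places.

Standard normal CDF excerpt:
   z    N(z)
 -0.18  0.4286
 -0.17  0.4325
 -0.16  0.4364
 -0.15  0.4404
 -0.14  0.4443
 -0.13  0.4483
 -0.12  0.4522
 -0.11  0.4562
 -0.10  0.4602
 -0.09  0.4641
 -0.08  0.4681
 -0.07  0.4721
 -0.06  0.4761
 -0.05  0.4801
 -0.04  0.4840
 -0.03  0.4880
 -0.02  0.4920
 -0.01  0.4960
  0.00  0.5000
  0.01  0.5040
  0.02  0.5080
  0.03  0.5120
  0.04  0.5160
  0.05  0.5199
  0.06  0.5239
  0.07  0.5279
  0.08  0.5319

σ√T = 0.36·√0.3333 = 0.2078
ln(S/K) + (r + σ²/2)T = ln(59/61) + (0.072 + 0.36²/2)·0.3333 = -0.0333 + 0.0456 = 0.0123
d₁ = 0.0123 / 0.2078 = 0.0590 → 0.06
d₂ = d₁ − σ√T = 0.0590 − 0.2078 = -0.1488 → -0.15
exp(−rT) = exp(−0.072·0.3333) = 0.9763
C = 59·N(0.06) − 61·0.9763·N(-0.15) = 59·0.5239 − 61·0.9763·0.4404 = 30.9101 − 26.2277 = 4.6824

$4.68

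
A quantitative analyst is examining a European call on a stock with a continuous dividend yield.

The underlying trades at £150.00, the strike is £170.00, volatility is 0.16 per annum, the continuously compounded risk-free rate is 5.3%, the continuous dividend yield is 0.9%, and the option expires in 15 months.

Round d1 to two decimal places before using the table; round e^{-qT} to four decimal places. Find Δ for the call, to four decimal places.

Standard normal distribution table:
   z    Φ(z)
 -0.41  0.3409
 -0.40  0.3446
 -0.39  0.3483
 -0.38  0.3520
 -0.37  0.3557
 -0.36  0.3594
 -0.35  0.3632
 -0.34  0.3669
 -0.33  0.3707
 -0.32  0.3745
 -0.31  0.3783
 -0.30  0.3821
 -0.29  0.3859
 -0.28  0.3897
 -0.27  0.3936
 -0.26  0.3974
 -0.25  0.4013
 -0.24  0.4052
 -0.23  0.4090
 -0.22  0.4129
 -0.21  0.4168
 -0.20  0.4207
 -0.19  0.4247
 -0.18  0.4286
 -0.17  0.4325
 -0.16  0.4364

0.3778

σ√T = 0.16 × 1.1180 = 0.1789
d₁ = [ln(150/170) + (0.053 − 0.009 + ½·0.16²)·1.25] / (σ√T) = (-0.1252 + 0.0710) / 0.1789 = -0.3028 which rounds to -0.30
N(d₁) = N(-0.30) = 0.3821
Δ_call = e^(−qT)·N(d₁) = 0.9888·0.3821 = 0.3778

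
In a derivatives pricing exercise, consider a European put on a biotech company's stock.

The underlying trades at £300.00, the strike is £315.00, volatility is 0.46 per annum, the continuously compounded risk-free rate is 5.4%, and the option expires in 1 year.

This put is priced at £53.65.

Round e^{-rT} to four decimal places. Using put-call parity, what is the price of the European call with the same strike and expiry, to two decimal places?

exp(−rT) = exp(−0.054·1) = 0.9474
Put-call parity: C − P = S − K·e^(−rT) = 300 − 315·0.9474 = 300 − 298.4310 = 1.5690
C = P + (C − P) = 53.65 + (1.5690) = 55.2190

£55.22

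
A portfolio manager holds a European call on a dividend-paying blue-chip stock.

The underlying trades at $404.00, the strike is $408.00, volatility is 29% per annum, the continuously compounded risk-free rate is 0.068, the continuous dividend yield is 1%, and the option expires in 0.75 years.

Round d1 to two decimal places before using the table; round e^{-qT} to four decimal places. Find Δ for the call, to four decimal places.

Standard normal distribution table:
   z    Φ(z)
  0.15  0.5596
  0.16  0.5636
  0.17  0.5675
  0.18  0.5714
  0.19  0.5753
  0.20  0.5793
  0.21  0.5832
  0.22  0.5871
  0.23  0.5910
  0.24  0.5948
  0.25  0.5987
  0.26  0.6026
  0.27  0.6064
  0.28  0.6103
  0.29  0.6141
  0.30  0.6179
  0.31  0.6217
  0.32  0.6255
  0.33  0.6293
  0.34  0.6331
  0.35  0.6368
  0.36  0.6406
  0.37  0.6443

0.5981

T = 0.75;  σ√T = 0.2511
d₁ = [ln(404/408) + (0.068 − 0.01 + ½·0.29²)·0.75] / (σ√T) = (-0.0099 + 0.0750) / 0.2511 = 0.2595 ⇒ 0.26
N(d₁) = N(0.26) = 0.6026
Δ_call = exp(−qT)·N(d₁) = 0.9925·0.6026 = 0.5981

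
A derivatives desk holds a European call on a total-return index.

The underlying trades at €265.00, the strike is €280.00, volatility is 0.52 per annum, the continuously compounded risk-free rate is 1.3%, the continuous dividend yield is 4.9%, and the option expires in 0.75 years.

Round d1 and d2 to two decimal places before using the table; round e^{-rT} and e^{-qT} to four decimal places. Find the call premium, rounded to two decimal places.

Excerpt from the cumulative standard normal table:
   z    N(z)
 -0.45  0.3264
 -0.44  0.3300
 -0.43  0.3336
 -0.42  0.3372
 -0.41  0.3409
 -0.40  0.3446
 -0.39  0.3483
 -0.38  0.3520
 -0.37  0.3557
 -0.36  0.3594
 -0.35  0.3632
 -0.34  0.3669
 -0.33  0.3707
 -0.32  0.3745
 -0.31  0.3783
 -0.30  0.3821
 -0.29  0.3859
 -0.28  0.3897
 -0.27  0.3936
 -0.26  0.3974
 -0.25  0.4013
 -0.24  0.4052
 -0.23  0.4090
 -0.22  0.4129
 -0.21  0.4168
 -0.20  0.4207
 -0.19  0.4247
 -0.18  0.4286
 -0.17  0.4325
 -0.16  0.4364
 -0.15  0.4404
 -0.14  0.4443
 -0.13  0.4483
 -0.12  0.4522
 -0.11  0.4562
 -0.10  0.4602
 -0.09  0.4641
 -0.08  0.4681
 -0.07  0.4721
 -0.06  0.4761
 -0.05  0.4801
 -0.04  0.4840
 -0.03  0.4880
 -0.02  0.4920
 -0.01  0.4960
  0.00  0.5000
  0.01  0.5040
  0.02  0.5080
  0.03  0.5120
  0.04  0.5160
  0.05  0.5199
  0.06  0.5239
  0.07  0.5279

σ√T = 0.52·√0.75 = 0.4503
d₁ = [ln(265/280) + (0.013 − 0.049 + 0.52²/2)·0.75] / 0.4503 = [-0.0551 + 0.0744] / 0.4503 = 0.0429 ⇒ 0.04
d₂ = d₁ − σ√T = 0.0429 − 0.4503 = -0.4074 ⇒ -0.41
e^(−qT) = e^(−0.049·0.75) = 0.9639;  e^(−rT) = e^(−0.013·0.75) = 0.9903
N(d₁) = N(0.04) = 0.5160;  N(d₂) = N(-0.41) = 0.3409
C = 265·0.9639·0.5160 − 280·0.9903·0.3409 = 131.8037 − 94.5261 = 37.2776

€37.28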